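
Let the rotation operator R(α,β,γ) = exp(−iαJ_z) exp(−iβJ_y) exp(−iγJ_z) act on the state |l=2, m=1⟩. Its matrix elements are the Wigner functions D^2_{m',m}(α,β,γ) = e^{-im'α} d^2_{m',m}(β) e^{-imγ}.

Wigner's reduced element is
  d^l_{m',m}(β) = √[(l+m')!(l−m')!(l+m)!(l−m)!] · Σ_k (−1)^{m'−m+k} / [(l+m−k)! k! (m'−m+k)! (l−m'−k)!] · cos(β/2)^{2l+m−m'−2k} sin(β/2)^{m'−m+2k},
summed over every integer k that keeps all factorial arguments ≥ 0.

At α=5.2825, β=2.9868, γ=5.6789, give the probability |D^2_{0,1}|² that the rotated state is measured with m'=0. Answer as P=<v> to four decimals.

Split into d^2_{0,1}(β=2.9868) × two z-phases.
Half-angle: c=0.077319, s=0.997006. N=√(2·2·6·1)=4.898979
The bounds max(0,m−m')=1 and min(l+m,l−m')=2 give 2 terms
  k=1: (−1)^0·4.8990/(2)·0.0773^3·0.9970^1 = +0.001129
  k=2: (−1)^1·4.8990/(2)·0.0773^1·0.9970^3 = -0.187696
d^2_{0,1}(2.9868) = +0.001129 -0.187696 = -0.186568
|D^2_{0,1}|² = |d^2_{0,1}(β)|² = (-0.186568)² = 0.034807 (the z-rotation phases have unit modulus)

P=0.0348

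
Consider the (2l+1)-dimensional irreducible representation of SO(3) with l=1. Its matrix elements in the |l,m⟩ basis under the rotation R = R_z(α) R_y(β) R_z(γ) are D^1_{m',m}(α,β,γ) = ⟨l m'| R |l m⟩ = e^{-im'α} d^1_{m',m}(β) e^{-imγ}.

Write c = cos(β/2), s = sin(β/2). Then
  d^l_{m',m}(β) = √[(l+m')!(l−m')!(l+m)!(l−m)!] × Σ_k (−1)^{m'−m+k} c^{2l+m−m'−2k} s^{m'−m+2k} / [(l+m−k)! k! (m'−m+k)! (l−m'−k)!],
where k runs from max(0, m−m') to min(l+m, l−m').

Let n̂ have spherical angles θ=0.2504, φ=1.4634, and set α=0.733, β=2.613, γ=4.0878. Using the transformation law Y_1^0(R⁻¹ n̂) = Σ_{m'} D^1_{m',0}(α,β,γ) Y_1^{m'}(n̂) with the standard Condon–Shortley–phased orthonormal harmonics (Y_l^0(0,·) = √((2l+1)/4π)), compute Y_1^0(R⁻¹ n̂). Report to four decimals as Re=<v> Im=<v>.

Need the full column D^1_{m',0} for m'=−1..1 at α=0.733, β=2.613, γ=4.0878.
cos(β/2)=0.261230, sin(β/2)=0.965277
d^1_{-1,0}: single k=1 term ⇒ +0.356607;  D = +0.265020+0.238607i
d^1_{0,0}: k∈[0..1] ⇒ +0.068241 -0.931759 = -0.863518;  D = -0.863518+0.000000i
d^1_{1,0}: single k=0 term ⇒ -0.356607;  D = -0.265020+0.238607i
Y_1^{m'}(θ=0.2504,φ=1.4634) and Σ D·Y over m':
  (+0.2650+0.2386i)·(+0.0092-0.0851i)  (-0.8635+0.0000i)·(+0.4734+0.0000i)  (-0.2650+0.2386i)·(-0.0092-0.0851i)
Y_1^0(R⁻¹ n̂) = -0.363276+0.000000i

Re=-0.3633 Im=0.0000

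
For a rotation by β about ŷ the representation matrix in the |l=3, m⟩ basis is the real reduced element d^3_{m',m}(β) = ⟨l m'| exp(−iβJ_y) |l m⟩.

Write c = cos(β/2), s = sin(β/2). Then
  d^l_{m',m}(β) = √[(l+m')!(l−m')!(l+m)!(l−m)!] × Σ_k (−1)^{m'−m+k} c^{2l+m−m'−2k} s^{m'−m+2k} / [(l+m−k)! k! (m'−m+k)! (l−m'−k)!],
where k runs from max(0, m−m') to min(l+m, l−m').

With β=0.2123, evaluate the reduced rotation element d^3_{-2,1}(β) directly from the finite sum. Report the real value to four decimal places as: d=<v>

d=0.0074

d^3_{-2,1}(β=0.2123) via Wigner's sum:
Half-angle: c=0.994371, s=0.105951. N=√(1·120·24·2)=75.894664
k: max(0,(1)−(-2))=3 … min(3+(1),3−(-2))=4
  k=3: (−1)^0·75.8947/(12)·0.9944^3·0.1060^3 = +0.007396
  k=4: (−1)^1·75.8947/(24)·0.9944^1·0.1060^5 = -0.000042
d^3_{-2,1}(0.2123) = +0.007396 -0.000042 = +0.007354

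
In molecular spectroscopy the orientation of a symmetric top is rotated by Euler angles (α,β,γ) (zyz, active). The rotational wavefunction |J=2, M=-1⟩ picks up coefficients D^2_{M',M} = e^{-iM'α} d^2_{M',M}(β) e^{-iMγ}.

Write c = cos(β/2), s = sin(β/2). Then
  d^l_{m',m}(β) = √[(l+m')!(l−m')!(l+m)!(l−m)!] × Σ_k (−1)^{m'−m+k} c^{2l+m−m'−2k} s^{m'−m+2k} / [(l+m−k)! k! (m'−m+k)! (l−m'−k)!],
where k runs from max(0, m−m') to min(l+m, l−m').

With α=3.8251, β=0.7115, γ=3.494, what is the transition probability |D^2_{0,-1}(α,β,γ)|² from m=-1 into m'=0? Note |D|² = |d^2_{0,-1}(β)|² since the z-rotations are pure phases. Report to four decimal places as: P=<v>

P=0.3669

First d^2_{0,-1}(β=0.7115), then the phase factors e^{-i(0)α} and e^{-i(-1)γ}:
Half-angle: c=0.937386, s=0.348294. N=√(2·2·1·6)=4.898979
Admissible k: 0..1 (factorial args all ≥0)
  k=0: (−1)^1·4.8990/(2)·0.9374^3·0.3483^1 = -0.702709
  k=1: (−1)^2·4.8990/(2)·0.9374^1·0.3483^3 = +0.097013
d^2_{0,-1}(0.7115) = -0.702709 +0.097013 = -0.605696
|D^2_{0,-1}|² = |d^2_{0,-1}(β)|² = (-0.605696)² = 0.366868 (the z-rotation phases have unit modulus)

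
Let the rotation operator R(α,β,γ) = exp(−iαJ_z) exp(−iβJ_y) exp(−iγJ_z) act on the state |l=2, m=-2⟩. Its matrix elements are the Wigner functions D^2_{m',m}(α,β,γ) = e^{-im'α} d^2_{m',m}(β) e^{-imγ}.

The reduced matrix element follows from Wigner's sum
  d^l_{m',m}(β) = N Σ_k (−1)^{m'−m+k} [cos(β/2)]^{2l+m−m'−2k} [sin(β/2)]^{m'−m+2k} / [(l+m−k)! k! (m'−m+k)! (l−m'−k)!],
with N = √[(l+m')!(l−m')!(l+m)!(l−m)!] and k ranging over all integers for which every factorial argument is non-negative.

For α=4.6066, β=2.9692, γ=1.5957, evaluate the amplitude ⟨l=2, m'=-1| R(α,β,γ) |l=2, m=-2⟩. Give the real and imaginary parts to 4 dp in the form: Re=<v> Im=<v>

First d^2_{-1,-2}(β=2.9692), then the phase factors e^{-i(-1)α} and e^{-i(-2)γ}:
Half-angle: c=0.086090, s=0.996287. N=√(1·6·1·24)=12.000000
The bounds max(0,m−m')=0 and min(l+m,l−m')=0 give 1 term
  k=0: (−1)^1·12.0000/(6)·0.0861^3·0.9963^1 = -0.001271
d^2_{-1,-2}(2.9692) = -0.001271
D = (-0.105592-0.994410i)·(-0.001271)·(-0.998760-0.049787i) = -0.000071-0.001269i

Re=-0.0001 Im=-0.0013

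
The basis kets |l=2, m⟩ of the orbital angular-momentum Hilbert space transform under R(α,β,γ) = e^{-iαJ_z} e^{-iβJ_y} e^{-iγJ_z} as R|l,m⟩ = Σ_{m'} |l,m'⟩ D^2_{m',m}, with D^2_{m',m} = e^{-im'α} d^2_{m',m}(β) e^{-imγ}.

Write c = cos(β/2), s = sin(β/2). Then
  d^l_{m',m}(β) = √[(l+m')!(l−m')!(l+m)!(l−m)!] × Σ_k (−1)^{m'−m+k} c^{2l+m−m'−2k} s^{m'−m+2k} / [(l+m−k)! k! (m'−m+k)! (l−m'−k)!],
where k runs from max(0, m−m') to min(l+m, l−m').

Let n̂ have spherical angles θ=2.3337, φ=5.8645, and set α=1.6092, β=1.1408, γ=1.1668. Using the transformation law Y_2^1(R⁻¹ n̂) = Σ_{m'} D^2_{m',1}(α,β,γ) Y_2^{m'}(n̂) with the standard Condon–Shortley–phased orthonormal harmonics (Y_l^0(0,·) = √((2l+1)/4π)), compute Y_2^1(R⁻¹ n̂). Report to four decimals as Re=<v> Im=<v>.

Re=-0.1794 Im=-0.3172

Need the full column D^2_{m',1} for m'=−2..2 at α=1.6092, β=1.1408, γ=1.1668.
cos(β/2)=0.841685, sin(β/2)=0.539969
d^2_{-2,1}: single k=3 term ⇒ +0.265024;  D = -0.122572+0.234977i
d^2_{-1,1}: k∈[2..3] ⇒ +0.619666 -0.085011 = +0.534655;  D = +0.483182+0.228891i
d^2_{0,1}: k∈[1..2] ⇒ +0.788666 -0.324587 = +0.464079;  D = +0.182428-0.426719i
d^2_{1,1}: k∈[0..1] ⇒ +0.501878 -0.619666 = -0.117788;  D = +0.110003+0.042109i
d^2_{2,1}: single k=0 term ⇒ -0.643943;  D = +0.206952-0.609782i
Y_2^{m'}(θ=2.3337,φ=5.8645) and Σ D·Y over m':
  (-0.1226+0.2350i)·(+0.1351+0.1499i)  (+0.4832+0.2289i)·(-0.3526-0.1569i)  (+0.1824-0.4267i)·(+0.1364+0.0000i)  (+0.1100+0.0421i)·(+0.3526-0.1569i)  (+0.2070-0.6098i)·(+0.1351-0.1499i)
Y_2^1(R⁻¹ n̂) = -0.179418-0.317168i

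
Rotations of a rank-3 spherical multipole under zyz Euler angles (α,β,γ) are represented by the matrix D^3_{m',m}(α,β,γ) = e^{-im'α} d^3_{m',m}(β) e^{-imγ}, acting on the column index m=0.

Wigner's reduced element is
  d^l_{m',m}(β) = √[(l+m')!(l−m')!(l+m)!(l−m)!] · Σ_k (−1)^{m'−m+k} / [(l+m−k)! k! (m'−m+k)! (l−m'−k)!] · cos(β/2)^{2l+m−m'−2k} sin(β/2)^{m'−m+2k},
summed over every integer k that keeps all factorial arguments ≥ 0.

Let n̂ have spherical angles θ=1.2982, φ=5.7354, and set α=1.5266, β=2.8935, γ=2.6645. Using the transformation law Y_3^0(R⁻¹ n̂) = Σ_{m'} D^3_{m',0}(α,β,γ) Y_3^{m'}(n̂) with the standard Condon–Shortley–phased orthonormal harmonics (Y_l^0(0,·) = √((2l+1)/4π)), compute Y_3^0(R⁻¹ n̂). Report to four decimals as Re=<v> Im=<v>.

Re=0.3215 Im=0.0000

Need the full column D^3_{m',0} for m'=−3..3 at α=1.5266, β=2.8935, γ=2.6645.
cos(β/2)=0.123728, sin(β/2)=0.992316
d^3_{-3,0}: single k=3 term ⇒ +0.008277;  D = -0.001094-0.008204i
d^3_{-2,0}: k∈[2..3] ⇒ +0.001264 -0.081302 = -0.080038;  D = +0.079725-0.007066i
d^3_{-1,0}: k∈[1..3] ⇒ +0.000100 -0.019234 +0.412392 = +0.393258;  D = +0.017375+0.392874i
d^3_{0,0}: k∈[0..3] ⇒ +0.000004 -0.002077 +0.133592 -0.954773 = -0.823254;  D = -0.823254+0.000000i
d^3_{1,0}: k∈[0..2] ⇒ -0.000100 +0.019234 -0.412392 = -0.393258;  D = -0.017375+0.392874i
d^3_{2,0}: k∈[0..1] ⇒ +0.001264 -0.081302 = -0.080038;  D = +0.079725+0.007066i
d^3_{3,0}: single k=0 term ⇒ -0.008277;  D = +0.001094-0.008204i
Y_3^{m'}(θ=1.2982,φ=5.7354) and Σ D·Y over m':
  (-0.0011-0.0082i)·(-0.0270+0.3717i)  (+0.0797-0.0071i)·(+0.1168+0.2269i)  (+0.0174+0.3929i)·(-0.1694-0.1033i)  (-0.8233+0.0000i)·(-0.2650+0.0000i)  (-0.0174+0.3929i)·(+0.1694-0.1033i)  (+0.0797+0.0071i)·(+0.1168-0.2269i)  (+0.0011-0.0082i)·(+0.0270+0.3717i)
Y_3^0(R⁻¹ n̂) = +0.321465-0.000000i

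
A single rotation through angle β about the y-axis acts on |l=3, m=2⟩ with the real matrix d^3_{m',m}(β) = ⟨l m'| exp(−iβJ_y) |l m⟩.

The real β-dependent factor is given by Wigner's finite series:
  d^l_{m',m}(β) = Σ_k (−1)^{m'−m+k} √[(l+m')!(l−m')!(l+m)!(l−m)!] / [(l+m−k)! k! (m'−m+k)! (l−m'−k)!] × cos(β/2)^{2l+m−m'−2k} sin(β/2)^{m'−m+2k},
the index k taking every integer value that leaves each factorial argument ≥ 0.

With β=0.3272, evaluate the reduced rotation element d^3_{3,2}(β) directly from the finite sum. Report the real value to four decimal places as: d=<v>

d=-0.3730

d^3_{3,2}(β=0.3272) via Wigner's sum:
c=cos(0.3272/2)=0.986647, s=sin(0.3272/2)=0.162871; N=√[720·1·120·1]=293.938769
k∈{0} keeps every argument non-negative
  k=0: (−1)^1·293.9388/(120)·0.9866^5·0.1629^1 = -0.373018
d^3_{3,2}(0.3272) = -0.373018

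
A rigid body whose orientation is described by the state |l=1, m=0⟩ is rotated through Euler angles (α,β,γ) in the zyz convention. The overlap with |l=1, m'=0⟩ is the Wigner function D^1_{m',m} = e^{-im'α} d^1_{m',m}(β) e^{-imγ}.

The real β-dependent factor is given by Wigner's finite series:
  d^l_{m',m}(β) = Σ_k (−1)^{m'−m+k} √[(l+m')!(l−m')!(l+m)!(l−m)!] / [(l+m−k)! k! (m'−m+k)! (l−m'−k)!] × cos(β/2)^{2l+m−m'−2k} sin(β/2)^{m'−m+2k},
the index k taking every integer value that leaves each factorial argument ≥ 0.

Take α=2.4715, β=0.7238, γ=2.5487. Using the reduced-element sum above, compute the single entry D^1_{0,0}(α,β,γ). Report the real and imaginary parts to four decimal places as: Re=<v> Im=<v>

Re=0.7493 Im=0.0000

Split into d^1_{0,0}(β=0.7238) × two z-phases.
With c≡cos(β/2)=0.935226 and s≡sin(β/2)=0.354052, N=[1·1·1·1]^{1/2}=1.000000
The bounds max(0,m−m')=0 and min(l+m,l−m')=1 give 2 terms
  k=0: (−1)^0·1.0000/(1)·0.9352^2·0.3541^0 = +0.874647
  k=1: (−1)^1·1.0000/(1)·0.9352^0·0.3541^2 = -0.125353
d^1_{0,0}(0.7238) = +0.874647 -0.125353 = +0.749295
D = (+1.000000+0.000000i)·(+0.749295)·(+1.000000+0.000000i) = +0.749295+0.000000i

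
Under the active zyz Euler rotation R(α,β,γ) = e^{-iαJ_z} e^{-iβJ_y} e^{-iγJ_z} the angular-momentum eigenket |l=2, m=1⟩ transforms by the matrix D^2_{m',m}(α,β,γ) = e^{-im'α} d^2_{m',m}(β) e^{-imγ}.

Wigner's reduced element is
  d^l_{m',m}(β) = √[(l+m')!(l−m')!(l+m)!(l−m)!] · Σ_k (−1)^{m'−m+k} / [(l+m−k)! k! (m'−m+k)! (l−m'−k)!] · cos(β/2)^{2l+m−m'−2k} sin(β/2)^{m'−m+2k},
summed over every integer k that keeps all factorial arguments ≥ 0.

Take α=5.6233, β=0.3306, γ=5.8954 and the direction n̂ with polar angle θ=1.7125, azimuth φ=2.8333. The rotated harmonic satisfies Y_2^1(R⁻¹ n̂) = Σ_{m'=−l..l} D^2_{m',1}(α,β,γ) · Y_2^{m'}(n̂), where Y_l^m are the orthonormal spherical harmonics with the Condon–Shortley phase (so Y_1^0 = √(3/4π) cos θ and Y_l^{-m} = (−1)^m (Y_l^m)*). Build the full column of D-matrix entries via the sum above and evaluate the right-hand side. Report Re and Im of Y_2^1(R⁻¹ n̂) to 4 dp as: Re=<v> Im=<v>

Re=-0.2160 Im=-0.2121

Need the full column D^2_{m',1} for m'=−2..2 at α=5.6233, β=0.3306, γ=5.8954.
cos(β/2)=0.986369, sin(β/2)=0.164548
d^2_{-2,1}: single k=3 term ⇒ +0.008789;  D = +0.005240-0.007056i
d^2_{-1,1}: k∈[2..3] ⇒ +0.079029 -0.000733 = +0.078296;  D = +0.075415-0.021042i
d^2_{0,1}: k∈[1..2] ⇒ +0.386801 -0.010765 = +0.376036;  D = +0.348115+0.142194i
d^2_{1,1}: k∈[0..1] ⇒ +0.946581 -0.079029 = +0.867552;  D = +0.433420+0.751527i
d^2_{2,1}: single k=0 term ⇒ -0.315821;  D = +0.043057-0.312873i
Y_2^{m'}(θ=1.7125,φ=2.8333) and Σ D·Y over m':
  (+0.0052-0.0071i)·(+0.3089+0.2189i)  (+0.0754-0.0210i)·(+0.1029+0.0328i)  (+0.3481+0.1422i)·(-0.2965+0.0000i)  (+0.4334+0.7515i)·(-0.1029+0.0328i)  (+0.0431-0.3129i)·(+0.3089-0.2189i)
Y_2^1(R⁻¹ n̂) = -0.216039-0.212091i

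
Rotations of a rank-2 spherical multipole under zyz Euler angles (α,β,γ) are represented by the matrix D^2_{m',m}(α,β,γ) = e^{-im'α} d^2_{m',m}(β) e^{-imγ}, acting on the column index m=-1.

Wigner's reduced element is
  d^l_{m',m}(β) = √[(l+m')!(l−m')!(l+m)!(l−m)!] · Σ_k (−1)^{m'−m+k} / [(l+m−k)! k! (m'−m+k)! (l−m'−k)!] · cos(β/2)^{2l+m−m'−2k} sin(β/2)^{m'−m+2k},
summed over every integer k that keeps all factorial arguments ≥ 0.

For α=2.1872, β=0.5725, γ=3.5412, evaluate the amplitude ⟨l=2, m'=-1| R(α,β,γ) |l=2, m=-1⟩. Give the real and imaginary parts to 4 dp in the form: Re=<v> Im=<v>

Re=0.5328 Im=-0.3302

Split into d^2_{-1,-1}(β=0.5725) × two z-phases.
With c≡cos(β/2)=0.959309 and s≡sin(β/2)=0.282357, N=[1·6·1·6]^{1/2}=6.000000
The bounds max(0,m−m')=0 and min(l+m,l−m')=1 give 2 terms
  k=0: (−1)^0·6.0000/(6)·0.9593^4·0.2824^0 = +0.846905
  k=1: (−1)^1·6.0000/(2)·0.9593^2·0.2824^2 = -0.220108
d^2_{-1,-1}(0.5725) = +0.846905 -0.220108 = +0.626798
D = (-0.578104+0.815963i)·(+0.626798)·(-0.921214-0.389057i) = +0.532787-0.330172i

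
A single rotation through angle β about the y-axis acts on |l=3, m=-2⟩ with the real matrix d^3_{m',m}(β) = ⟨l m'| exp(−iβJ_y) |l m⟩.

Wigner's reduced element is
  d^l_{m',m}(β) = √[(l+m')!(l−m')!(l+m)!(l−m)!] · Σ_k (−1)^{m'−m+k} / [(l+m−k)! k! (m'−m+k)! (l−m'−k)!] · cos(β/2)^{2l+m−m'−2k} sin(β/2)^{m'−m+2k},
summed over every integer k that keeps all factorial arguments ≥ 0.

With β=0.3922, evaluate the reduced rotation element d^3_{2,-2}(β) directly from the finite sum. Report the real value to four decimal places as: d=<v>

d=0.0069

d^3_{2,-2}(β=0.3922) via Wigner's sum:
With c≡cos(β/2)=0.980834 and s≡sin(β/2)=0.194846, N=[120·1·1·120]^{1/2}=120.000000
Admissible k: 0..1 (factorial args all ≥0)
  k=0: (−1)^4·120.0000/(24)·0.9808^2·0.1948^4 = +0.006933
  k=1: (−1)^5·120.0000/(120)·0.9808^0·0.1948^6 = -0.000055
d^3_{2,-2}(0.3922) = +0.006933 -0.000055 = +0.006878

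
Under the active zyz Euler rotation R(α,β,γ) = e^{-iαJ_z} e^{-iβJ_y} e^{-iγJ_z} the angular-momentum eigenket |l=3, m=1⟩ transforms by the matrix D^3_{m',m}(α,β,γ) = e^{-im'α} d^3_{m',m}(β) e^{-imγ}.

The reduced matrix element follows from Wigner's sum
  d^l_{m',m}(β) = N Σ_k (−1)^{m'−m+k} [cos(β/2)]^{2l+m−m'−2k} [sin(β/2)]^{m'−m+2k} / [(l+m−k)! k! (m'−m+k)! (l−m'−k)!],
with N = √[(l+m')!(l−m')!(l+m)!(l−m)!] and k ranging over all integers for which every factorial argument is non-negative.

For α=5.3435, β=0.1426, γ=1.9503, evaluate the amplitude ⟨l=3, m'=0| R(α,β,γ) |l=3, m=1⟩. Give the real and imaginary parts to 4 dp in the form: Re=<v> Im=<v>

Re=-0.0889 Im=-0.2229

D^3_{0,1}(5.3435,0.1426,1.9503) = e^{-i·0·5.3435}·d^3_{0,1}(0.1426)·e^{-i·1·1.9503}. Compute d first:
Half-angle: c=0.997459, s=0.071240. N=√(6·6·24·2)=41.569219
Admissible k: 1..3 (factorial args all ≥0)
  k=1: (−1)^0·41.5692/(12)·0.9975^5·0.0712^1 = +0.243662
  k=2: (−1)^1·41.5692/(4)·0.9975^3·0.0712^3 = -0.003729
  k=3: (−1)^2·41.5692/(12)·0.9975^1·0.0712^5 = +0.000006
d^3_{0,1}(0.1426) = +0.243662 -0.003729 +0.000006 = +0.239940
Attach z-rotation phases: D = e^{-i(0)(5.3435)}·(+0.239940)·e^{-i(1)(1.9503)} = -0.088888-0.222868i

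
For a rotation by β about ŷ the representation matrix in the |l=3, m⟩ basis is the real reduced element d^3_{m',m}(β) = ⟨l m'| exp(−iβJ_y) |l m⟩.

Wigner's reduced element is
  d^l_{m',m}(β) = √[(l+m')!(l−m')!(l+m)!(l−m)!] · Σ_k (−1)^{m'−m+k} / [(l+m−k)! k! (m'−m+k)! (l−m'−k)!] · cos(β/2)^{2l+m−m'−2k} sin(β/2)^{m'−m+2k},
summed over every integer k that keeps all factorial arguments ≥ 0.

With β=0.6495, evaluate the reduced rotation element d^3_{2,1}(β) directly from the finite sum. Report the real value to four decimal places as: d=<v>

d=-0.5966

d^3_{2,1}(β=0.6495) via Wigner's sum:
With c≡cos(β/2)=0.947731 and s≡sin(β/2)=0.319072, N=[120·1·24·2]^{1/2}=75.894664
Admissible k: 0..1 (factorial args all ≥0)
  k=0: (−1)^1·75.8947/(24)·0.9477^5·0.3191^1 = -0.771459
  k=1: (−1)^2·75.8947/(12)·0.9477^3·0.3191^3 = +0.174884
d^3_{2,1}(0.6495) = -0.771459 +0.174884 = -0.596575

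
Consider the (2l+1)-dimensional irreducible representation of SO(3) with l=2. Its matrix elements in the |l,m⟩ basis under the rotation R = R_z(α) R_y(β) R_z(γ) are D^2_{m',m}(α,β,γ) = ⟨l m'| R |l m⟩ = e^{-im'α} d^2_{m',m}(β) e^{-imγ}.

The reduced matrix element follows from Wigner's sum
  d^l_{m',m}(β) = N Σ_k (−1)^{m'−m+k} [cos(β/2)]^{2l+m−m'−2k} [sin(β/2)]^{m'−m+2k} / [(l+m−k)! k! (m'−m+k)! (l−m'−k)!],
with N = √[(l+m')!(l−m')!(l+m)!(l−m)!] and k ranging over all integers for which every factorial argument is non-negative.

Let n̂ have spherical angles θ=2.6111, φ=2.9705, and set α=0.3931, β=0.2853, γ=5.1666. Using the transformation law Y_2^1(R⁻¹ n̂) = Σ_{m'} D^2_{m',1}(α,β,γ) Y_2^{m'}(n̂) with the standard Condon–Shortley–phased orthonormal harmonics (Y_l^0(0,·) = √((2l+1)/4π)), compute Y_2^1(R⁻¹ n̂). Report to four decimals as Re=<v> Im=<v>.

Need the full column D^2_{m',1} for m'=−2..2 at α=0.3931, β=0.2853, γ=5.1666.
cos(β/2)=0.989843, sin(β/2)=0.142167
d^2_{-2,1}: single k=3 term ⇒ +0.005688;  D = -0.001854+0.005378i
d^2_{-1,1}: k∈[2..3] ⇒ +0.059409 -0.000408 = +0.059000;  D = +0.003603+0.058890i
d^2_{0,1}: k∈[1..2] ⇒ +0.337732 -0.006967 = +0.330765;  D = +0.145124+0.297228i
d^2_{1,1}: k∈[0..1] ⇒ +0.959986 -0.059409 = +0.900577;  D = +0.674985+0.596183i
d^2_{2,1}: single k=0 term ⇒ -0.275757;  D = -0.260843-0.089458i
Y_2^{m'}(θ=2.6111,φ=2.9705) and Σ D·Y over m':
  (-0.0019+0.0054i)·(+0.0932+0.0332i)  (+0.0036+0.0589i)·(+0.3322+0.0574i)  (+0.1451+0.2972i)·(+0.3886+0.0000i)  (+0.6750+0.5962i)·(-0.3322+0.0574i)  (-0.2608-0.0895i)·(+0.0932-0.0332i)
Y_2^1(R⁻¹ n̂) = -0.231884-0.023298i

Re=-0.2319 Im=-0.0233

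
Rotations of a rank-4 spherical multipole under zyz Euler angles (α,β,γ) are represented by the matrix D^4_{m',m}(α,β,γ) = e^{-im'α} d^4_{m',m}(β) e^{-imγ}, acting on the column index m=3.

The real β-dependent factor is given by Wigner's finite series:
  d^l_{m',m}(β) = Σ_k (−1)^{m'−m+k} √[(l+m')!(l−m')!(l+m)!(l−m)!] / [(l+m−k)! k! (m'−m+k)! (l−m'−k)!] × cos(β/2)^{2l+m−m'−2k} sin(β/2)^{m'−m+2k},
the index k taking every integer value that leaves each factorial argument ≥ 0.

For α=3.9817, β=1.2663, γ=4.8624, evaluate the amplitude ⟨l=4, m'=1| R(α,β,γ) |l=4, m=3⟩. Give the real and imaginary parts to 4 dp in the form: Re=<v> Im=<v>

D^4_{1,3}(3.9817,1.2663,4.8624) = e^{-i·1·3.9817}·d^4_{1,3}(1.2663)·e^{-i·3·4.8624}. Compute d first:
c=cos(1.2663/2)=0.806168, s=sin(1.2663/2)=0.591687; N=√[120·6·5040·1]=1904.940944
k: max(0,(3)−(1))=2 … min(4+(3),4−(1))=3
  k=2: (−1)^0·1904.9409/(240)·0.8062^6·0.5917^2 = +0.762793
  k=3: (−1)^1·1904.9409/(144)·0.8062^4·0.5917^4 = -0.684840
d^4_{1,3}(1.2663) = +0.762793 -0.684840 = +0.077953
Phases: e^{-i·(1)·3.9817}=-0.667383+0.744715i, e^{-i·(3)·4.8624}=-0.434995-0.900433i ⇒ D=+0.074903+0.021592i

Re=0.0749 Im=0.0216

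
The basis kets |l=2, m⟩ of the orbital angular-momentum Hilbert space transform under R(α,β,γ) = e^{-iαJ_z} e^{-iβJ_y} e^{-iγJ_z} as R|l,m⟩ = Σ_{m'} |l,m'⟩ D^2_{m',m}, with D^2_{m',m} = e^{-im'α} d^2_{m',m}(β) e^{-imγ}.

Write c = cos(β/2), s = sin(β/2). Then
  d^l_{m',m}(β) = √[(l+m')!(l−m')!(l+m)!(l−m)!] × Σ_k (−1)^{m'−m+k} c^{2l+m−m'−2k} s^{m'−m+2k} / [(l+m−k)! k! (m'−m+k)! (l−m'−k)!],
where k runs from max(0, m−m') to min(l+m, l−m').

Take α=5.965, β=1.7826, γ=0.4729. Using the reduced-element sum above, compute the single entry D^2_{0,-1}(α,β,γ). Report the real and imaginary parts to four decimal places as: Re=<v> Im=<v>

First d^2_{0,-1}(β=1.7826), then the phase factors e^{-i(0)α} and e^{-i(-1)γ}:
With c≡cos(β/2)=0.628401 and s≡sin(β/2)=0.777889, N=[2·2·1·6]^{1/2}=4.898979
The bounds max(0,m−m')=0 and min(l+m,l−m')=1 give 2 terms
  k=0: (−1)^1·4.8990/(2)·0.6284^3·0.7779^1 = -0.472830
  k=1: (−1)^2·4.8990/(2)·0.6284^1·0.7779^3 = +0.724546
d^2_{0,-1}(1.7826) = -0.472830 +0.724546 = +0.251717
Attach z-rotation phases: D = e^{-i(0)(5.965)}·(+0.251717)·e^{-i(-1)(0.4729)} = +0.224091+0.114649i

Re=0.2241 Im=0.1146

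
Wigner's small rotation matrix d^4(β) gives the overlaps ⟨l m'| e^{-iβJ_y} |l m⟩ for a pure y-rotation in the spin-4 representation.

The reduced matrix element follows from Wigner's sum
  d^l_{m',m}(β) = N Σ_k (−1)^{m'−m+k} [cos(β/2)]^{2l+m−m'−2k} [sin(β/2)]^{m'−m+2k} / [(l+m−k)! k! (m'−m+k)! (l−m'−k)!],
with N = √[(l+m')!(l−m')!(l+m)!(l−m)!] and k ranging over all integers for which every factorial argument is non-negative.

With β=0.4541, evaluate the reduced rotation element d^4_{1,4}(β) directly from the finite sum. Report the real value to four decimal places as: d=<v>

d^4_{1,4}(β=0.4541) via Wigner's sum:
Half-angle: c=0.974335, s=0.225104. N=√(120·6·40320·1)=5387.986637
k: max(0,(4)−(1))=3 … min(4+(4),4−(1))=3
  k=3: (−1)^0·5387.9866/(720)·0.9743^5·0.2251^3 = +0.074952
d^4_{1,4}(0.4541) = +0.074952

d=0.0750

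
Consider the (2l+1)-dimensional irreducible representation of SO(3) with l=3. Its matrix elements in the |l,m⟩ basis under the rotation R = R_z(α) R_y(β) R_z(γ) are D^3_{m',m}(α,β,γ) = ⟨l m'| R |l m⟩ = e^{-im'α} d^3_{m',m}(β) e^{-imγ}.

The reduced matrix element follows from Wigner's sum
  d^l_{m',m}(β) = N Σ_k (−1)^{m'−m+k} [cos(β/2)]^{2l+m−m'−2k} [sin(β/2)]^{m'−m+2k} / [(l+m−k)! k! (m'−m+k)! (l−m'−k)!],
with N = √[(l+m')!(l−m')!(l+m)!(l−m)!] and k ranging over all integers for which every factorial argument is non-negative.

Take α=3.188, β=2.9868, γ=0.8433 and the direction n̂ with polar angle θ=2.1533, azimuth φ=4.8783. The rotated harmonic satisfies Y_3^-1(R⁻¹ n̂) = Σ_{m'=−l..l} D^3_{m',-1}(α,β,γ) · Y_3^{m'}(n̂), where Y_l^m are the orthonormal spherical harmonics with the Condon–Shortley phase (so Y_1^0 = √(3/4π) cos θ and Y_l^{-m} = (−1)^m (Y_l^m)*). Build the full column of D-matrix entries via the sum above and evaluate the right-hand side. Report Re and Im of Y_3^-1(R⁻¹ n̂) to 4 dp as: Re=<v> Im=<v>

Need the full column D^3_{m',-1} for m'=−3..3 at α=3.188, β=2.9868, γ=0.8433.
cos(β/2)=0.077319, sin(β/2)=0.997006
d^3_{-3,-1}: single k=2 term ⇒ +0.000138;  D = -0.000076-0.000114i
d^3_{-2,-1}: k∈[1..2] ⇒ +0.000009 -0.002897 = -0.002889;  D = -0.001713-0.002326i
d^3_{-1,-1}: k∈[0..2] ⇒ +0.000000 -0.000284 +0.035442 = +0.035158;  D = -0.022137-0.027314i
d^3_{0,-1}: k∈[0..2] ⇒ -0.000010 +0.004761 -0.263856 = -0.259105;  D = -0.172305-0.193510i
d^3_{1,-1}: k∈[0..2] ⇒ +0.000213 -0.047256 +0.982172 = +0.935130;  D = -0.653592-0.668793i
d^3_{2,-1}: k∈[0..1] ⇒ -0.002897 +0.240867 = +0.237969;  D = +0.174041+0.162294i
d^3_{3,-1}: single k=0 term ⇒ +0.022878;  D = -0.017438-0.014809i
Y_3^{m'}(θ=2.1533,φ=4.8783) and Σ D·Y over m':
  (-0.0001-0.0001i)·(-0.1160-0.2135i)  (-0.0017-0.0023i)·(+0.3707-0.1277i)  (-0.0221-0.0273i)·(+0.0229+0.1366i)  (-0.1723-0.1935i)·(+0.3052+0.0000i)  (-0.6536-0.6688i)·(-0.0229+0.1366i)  (+0.1740+0.1623i)·(+0.3707+0.1277i)  (-0.0174-0.0148i)·(+0.1160-0.2135i)
Y_3^-1(R⁻¹ n̂) = +0.094580-0.052911i

Re=0.0946 Im=-0.0529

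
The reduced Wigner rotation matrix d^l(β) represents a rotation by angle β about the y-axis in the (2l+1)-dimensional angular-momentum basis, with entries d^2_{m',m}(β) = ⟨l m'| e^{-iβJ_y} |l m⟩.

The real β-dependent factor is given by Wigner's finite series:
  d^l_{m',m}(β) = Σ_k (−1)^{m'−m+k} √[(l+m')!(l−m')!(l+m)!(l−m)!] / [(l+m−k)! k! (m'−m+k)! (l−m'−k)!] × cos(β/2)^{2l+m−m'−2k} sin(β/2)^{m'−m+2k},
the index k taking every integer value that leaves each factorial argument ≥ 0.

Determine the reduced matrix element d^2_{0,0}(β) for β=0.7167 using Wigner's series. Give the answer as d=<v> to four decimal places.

d^2_{0,0}(β=0.7167) via Wigner's sum:
c=cos(0.7167/2)=0.936477, s=sin(0.7167/2)=0.350730; N=√[2·2·2·2]=4.000000
Admissible k: 0..2 (factorial args all ≥0)
  k=0: (−1)^0·4.0000/(4)·0.9365^4·0.3507^0 = +0.769109
  k=1: (−1)^1·4.0000/(1)·0.9365^2·0.3507^2 = -0.431518
  k=2: (−1)^2·4.0000/(4)·0.9365^0·0.3507^4 = +0.015132
d^2_{0,0}(0.7167) = +0.769109 -0.431518 +0.015132 = +0.352723

d=0.3527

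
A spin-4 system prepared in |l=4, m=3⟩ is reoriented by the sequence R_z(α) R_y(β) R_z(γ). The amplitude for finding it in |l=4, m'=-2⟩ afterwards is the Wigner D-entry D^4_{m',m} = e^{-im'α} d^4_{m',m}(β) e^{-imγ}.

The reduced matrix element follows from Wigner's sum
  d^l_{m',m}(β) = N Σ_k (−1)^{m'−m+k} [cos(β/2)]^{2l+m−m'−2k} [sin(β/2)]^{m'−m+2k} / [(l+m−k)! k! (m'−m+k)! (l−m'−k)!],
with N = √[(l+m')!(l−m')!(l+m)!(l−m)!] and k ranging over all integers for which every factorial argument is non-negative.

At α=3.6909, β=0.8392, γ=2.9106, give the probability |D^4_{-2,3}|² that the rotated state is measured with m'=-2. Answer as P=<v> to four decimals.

Split into d^4_{-2,3}(β=0.8392) × two z-phases.
With c≡cos(β/2)=0.913252 and s≡sin(β/2)=0.407395, N=[2·720·5040·1]^{1/2}=2693.993318
Admissible k: 5..6 (factorial args all ≥0)
  k=5: (−1)^0·2693.9933/(240)·0.9133^3·0.4074^5 = +0.095948
  k=6: (−1)^1·2693.9933/(720)·0.9133^1·0.4074^7 = -0.006365
d^4_{-2,3}(0.8392) = +0.095948 -0.006365 = +0.089584
|D^4_{-2,3}|² = |d^4_{-2,3}(β)|² = (+0.089584)² = 0.008025 (the z-rotation phases have unit modulus)

P=0.0080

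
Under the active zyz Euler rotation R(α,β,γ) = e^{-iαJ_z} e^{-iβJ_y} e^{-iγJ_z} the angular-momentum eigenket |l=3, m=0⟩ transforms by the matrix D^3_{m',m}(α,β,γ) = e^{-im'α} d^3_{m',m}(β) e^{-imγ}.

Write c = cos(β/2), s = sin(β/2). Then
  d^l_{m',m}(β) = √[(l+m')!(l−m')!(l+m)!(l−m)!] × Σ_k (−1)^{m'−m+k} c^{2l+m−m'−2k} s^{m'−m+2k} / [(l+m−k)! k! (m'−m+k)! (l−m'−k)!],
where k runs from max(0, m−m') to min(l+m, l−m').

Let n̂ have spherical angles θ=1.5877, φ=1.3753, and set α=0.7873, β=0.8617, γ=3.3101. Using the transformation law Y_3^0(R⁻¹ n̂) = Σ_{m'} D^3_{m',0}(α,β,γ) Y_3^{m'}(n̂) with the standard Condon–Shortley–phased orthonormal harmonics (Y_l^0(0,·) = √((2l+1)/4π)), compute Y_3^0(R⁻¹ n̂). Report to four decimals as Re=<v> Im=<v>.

Re=-0.2490 Im=0.0000

Need the full column D^3_{m',0} for m'=−3..3 at α=0.7873, β=0.8617, γ=3.3101.
cos(β/2)=0.908611, sin(β/2)=0.417643
d^3_{-3,0}: single k=3 term ⇒ +0.244380;  D = -0.173786+0.171814i
d^3_{-2,0}: k∈[2..3] ⇒ +0.651154 -0.137575 = +0.513579;  D = -0.001953+0.513576i
d^3_{-1,0}: k∈[1..3] ⇒ +0.895955 -0.567888 +0.039994 = +0.368062;  D = +0.259763+0.260753i
d^3_{0,0}: k∈[0..3] ⇒ +0.562689 -1.069955 +0.226058 -0.005307 = -0.286515;  D = -0.286515+0.000000i
d^3_{1,0}: k∈[0..2] ⇒ -0.895955 +0.567888 -0.039994 = -0.368062;  D = -0.259763+0.260753i
d^3_{2,0}: k∈[0..1] ⇒ +0.651154 -0.137575 = +0.513579;  D = -0.001953-0.513576i
d^3_{3,0}: single k=0 term ⇒ -0.244380;  D = +0.173786+0.171814i
Y_3^{m'}(θ=1.5877,φ=1.3753) and Σ D·Y over m':
  (-0.1738+0.1718i)·(-0.2308+0.3474i)  (-0.0020+0.5136i)·(+0.0160+0.0066i)  (+0.2598+0.2608i)·(-0.0627+0.3165i)  (-0.2865+0.0000i)·(+0.0189+0.0000i)  (-0.2598+0.2608i)·(+0.0627+0.3165i)  (-0.0020-0.5136i)·(+0.0160-0.0066i)  (+0.1738+0.1718i)·(+0.2308+0.3474i)
Y_3^0(R⁻¹ n̂) = -0.249013+0.000000i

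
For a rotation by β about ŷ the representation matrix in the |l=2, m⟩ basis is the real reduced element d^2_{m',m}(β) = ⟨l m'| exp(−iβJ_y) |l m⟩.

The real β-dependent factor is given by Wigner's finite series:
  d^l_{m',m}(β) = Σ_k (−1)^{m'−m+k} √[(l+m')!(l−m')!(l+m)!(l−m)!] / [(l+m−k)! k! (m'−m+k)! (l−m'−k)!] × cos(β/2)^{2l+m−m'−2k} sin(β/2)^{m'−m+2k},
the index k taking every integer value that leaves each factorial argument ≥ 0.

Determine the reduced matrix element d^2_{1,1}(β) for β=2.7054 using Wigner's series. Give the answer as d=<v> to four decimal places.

d=-0.1317

d^2_{1,1}(β=2.7054) via Wigner's sum:
With c≡cos(β/2)=0.216371 and s≡sin(β/2)=0.976311, N=[6·1·6·1]^{1/2}=6.000000
k∈{0,1} keeps every argument non-negative
  k=0: (−1)^0·6.0000/(6)·0.2164^4·0.9763^0 = +0.002192
  k=1: (−1)^1·6.0000/(2)·0.2164^2·0.9763^2 = -0.133874
d^2_{1,1}(2.7054) = +0.002192 -0.133874 = -0.131683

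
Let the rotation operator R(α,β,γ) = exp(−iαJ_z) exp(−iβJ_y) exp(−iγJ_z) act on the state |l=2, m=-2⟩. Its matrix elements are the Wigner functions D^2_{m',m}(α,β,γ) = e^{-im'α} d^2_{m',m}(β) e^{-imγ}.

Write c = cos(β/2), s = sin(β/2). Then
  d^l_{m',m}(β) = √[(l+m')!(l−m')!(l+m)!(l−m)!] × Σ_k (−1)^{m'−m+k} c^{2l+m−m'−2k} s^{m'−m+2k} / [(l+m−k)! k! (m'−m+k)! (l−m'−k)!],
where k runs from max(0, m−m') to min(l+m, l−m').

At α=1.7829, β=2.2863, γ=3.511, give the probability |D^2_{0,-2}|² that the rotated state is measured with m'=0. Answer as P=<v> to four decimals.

P=0.1217

D^2_{0,-2}(1.7829,2.2863,3.511) = e^{-i·0·1.7829}·d^2_{0,-2}(2.2863)·e^{-i·-2·3.511}. Compute d first:
Half-angle: c=0.414730, s=0.909944. N=√(2·2·1·24)=9.797959
The bounds max(0,m−m')=0 and min(l+m,l−m')=0 give 1 term
  k=0: (−1)^2·9.7980/(4)·0.4147^2·0.9099^2 = +0.348848
d^2_{0,-2}(2.2863) = +0.348848
|D^2_{0,-2}|² = |d^2_{0,-2}(β)|² = (+0.348848)² = 0.121695 (the z-rotation phases have unit modulus)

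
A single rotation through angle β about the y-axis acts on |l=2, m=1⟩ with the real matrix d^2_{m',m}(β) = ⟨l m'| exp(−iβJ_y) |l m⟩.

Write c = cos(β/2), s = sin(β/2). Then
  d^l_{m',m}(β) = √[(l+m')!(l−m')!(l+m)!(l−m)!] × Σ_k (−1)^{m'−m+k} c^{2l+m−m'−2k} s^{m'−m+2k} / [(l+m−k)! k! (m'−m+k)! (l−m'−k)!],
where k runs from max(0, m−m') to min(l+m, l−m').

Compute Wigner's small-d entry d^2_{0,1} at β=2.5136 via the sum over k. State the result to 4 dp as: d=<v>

d^2_{0,1}(β=2.5136) via Wigner's sum:
With c≡cos(β/2)=0.308862 and s≡sin(β/2)=0.951107, N=[2·2·6·1]^{1/2}=4.898979
The bounds max(0,m−m')=1 and min(l+m,l−m')=2 give 2 terms
  k=1: (−1)^0·4.8990/(2)·0.3089^3·0.9511^1 = +0.068643
  k=2: (−1)^1·4.8990/(2)·0.3089^1·0.9511^3 = -0.650921
d^2_{0,1}(2.5136) = +0.068643 -0.650921 = -0.582277

d=-0.5823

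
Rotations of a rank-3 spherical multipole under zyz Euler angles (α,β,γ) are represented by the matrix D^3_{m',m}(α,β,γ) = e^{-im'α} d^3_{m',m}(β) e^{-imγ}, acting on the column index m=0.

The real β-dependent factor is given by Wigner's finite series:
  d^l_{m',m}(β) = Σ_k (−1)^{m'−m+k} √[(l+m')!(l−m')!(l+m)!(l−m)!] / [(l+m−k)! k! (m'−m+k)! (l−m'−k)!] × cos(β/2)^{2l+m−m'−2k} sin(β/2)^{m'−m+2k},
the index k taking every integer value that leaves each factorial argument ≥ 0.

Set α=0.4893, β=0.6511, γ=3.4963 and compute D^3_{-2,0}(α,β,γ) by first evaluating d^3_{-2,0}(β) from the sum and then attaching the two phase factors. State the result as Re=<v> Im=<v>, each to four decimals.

D^3_{-2,0}(0.4893,0.6511,3.4963) = e^{-i·-2·0.4893}·d^3_{-2,0}(0.6511)·e^{-i·0·3.4963}. Compute d first:
Half-angle: c=0.947475, s=0.319830. N=√(1·120·6·6)=65.726707
k∈{2,3} keeps every argument non-negative
  k=2: (−1)^0·65.7267/(12)·0.9475^4·0.3198^2 = +0.451513
  k=3: (−1)^1·65.7267/(12)·0.9475^2·0.3198^4 = -0.051448
d^3_{-2,0}(0.6511) = +0.451513 -0.051448 = +0.400064
Phases: e^{-i·(-2)·0.4893}=+0.558185+0.829717i, e^{-i·(0)·3.4963}=+1.000000+0.000000i ⇒ D=+0.223310+0.331940i

Re=0.2233 Im=0.3319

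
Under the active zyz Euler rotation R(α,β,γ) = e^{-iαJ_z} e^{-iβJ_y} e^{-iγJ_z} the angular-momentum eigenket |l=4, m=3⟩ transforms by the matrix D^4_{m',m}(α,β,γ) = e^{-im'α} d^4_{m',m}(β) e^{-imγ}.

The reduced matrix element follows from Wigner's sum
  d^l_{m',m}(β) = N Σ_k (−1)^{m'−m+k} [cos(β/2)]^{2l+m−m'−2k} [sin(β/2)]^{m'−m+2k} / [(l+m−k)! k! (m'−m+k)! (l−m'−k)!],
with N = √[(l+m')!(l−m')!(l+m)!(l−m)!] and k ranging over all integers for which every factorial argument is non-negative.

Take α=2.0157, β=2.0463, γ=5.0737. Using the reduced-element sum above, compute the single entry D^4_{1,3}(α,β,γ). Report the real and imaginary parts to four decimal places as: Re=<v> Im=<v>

First d^4_{1,3}(β=2.0463), then the phase factors e^{-i(1)α} and e^{-i(3)γ}:
c=cos(2.0463/2)=0.520679, s=sin(2.0463/2)=0.853752; N=√[120·6·5040·1]=1904.940944
k∈{2,3} keeps every argument non-negative
  k=2: (−1)^0·1904.9409/(240)·0.5207^6·0.8538^2 = +0.115280
  k=3: (−1)^1·1904.9409/(144)·0.5207^4·0.8538^4 = -0.516568
d^4_{1,3}(2.0463) = +0.115280 -0.516568 = -0.401288
Attach z-rotation phases: D = e^{-i(1)(2.0157)}·(-0.401288)·e^{-i(3)(5.0737)} = +0.016833-0.400935i

Re=0.0168 Im=-0.4009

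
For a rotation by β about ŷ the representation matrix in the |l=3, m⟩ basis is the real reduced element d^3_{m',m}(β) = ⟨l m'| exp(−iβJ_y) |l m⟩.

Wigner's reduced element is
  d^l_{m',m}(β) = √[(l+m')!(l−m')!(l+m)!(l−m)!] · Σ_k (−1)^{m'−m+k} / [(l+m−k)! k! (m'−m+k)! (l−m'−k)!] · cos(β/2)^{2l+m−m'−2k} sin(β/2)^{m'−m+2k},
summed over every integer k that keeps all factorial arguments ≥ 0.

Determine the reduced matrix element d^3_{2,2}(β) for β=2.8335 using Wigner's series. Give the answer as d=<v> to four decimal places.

d=-0.0027

d^3_{2,2}(β=2.8335) via Wigner's sum:
Half-angle: c=0.153438, s=0.988158. N=√(120·1·120·1)=120.000000
k∈{0,1} keeps every argument non-negative
  k=0: (−1)^0·120.0000/(120)·0.1534^6·0.9882^0 = +0.000013
  k=1: (−1)^1·120.0000/(24)·0.1534^4·0.9882^2 = -0.002706
d^3_{2,2}(2.8335) = +0.000013 -0.002706 = -0.002693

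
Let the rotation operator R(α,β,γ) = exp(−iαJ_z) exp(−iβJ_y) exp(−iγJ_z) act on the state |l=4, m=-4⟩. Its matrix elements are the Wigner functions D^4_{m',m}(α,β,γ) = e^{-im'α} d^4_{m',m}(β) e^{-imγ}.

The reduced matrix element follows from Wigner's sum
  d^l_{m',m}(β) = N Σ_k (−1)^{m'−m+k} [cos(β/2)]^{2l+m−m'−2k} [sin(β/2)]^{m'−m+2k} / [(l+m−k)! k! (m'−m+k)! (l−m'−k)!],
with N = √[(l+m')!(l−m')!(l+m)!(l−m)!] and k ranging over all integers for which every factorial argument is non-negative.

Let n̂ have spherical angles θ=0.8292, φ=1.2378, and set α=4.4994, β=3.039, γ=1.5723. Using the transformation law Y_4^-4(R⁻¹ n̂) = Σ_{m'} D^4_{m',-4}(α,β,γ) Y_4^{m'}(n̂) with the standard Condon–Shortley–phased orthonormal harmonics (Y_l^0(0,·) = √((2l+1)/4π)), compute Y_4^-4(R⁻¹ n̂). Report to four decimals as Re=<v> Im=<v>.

Need the full column D^4_{m',-4} for m'=−4..4 at α=4.4994, β=3.039, γ=1.5723.
cos(β/2)=0.051274, sin(β/2)=0.998685
d^4_{-4,-4}: single k=0 term ⇒ +0.000000;  D = +0.000000-0.000000i
d^4_{-3,-4}: single k=0 term ⇒ -0.000000;  D = -0.000000-0.000000i
d^4_{-2,-4}: single k=0 term ⇒ +0.000000;  D = -0.000000+0.000000i
d^4_{-1,-4}: single k=0 term ⇒ -0.000003;  D = +0.000001+0.000003i
d^4_{0,-4}: single k=0 term ⇒ +0.000058;  D = +0.000058+0.000000i
d^4_{1,-4}: single k=0 term ⇒ -0.001002;  D = +0.000218-0.000978i
d^4_{2,-4}: single k=0 term ⇒ +0.013802;  D = -0.012534-0.005779i
d^4_{3,-4}: single k=0 term ⇒ -0.143694;  D = -0.086387+0.114828i
d^4_{4,-4}: single k=0 term ⇒ +0.989525;  D = +0.647124+0.748593i
Y_4^{m'}(θ=0.8292,φ=1.2378) and Σ D·Y over m':
  (+0.0000-0.0000i)·(+0.0309+0.1271i)  (-0.0000-0.0000i)·(-0.2851+0.1834i)  (-0.0000+0.0000i)·(-0.3138-0.2465i)  (+0.0000+0.0000i)·(+0.0149-0.0432i)  (+0.0001+0.0000i)·(-0.3599+0.0000i)  (+0.0002-0.0010i)·(-0.0149-0.0432i)  (-0.0125-0.0058i)·(-0.3138+0.2465i)  (-0.0864+0.1148i)·(+0.2851+0.1834i)  (+0.6471+0.7486i)·(+0.0309-0.1271i)
Y_4^-4(R⁻¹ n̂) = +0.074795-0.043483i

Re=0.0748 Im=-0.0435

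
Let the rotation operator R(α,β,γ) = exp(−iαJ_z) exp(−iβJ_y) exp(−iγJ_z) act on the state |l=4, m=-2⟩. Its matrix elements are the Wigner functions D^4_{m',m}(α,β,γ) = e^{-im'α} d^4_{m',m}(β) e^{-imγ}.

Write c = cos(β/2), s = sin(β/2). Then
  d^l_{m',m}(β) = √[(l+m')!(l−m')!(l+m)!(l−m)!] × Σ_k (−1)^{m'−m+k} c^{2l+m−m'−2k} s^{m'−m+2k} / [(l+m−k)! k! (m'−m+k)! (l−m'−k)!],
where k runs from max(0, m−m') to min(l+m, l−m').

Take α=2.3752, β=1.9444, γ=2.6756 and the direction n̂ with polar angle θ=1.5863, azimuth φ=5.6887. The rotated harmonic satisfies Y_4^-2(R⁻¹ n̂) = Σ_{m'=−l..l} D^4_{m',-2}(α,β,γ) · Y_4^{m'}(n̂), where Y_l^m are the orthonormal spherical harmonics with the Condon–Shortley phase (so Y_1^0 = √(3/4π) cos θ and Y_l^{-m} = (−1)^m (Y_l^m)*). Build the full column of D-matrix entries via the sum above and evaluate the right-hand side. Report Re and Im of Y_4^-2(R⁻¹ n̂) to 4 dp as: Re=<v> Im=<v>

Need the full column D^4_{m',-2} for m'=−4..4 at α=2.3752, β=1.9444, γ=2.6756.
cos(β/2)=0.563483, sin(β/2)=0.826127
d^4_{-4,-2}: single k=2 term ⇒ +0.115601;  D = -0.075775+0.087302i
d^4_{-3,-2}: k∈[1..2] ⇒ +0.055754 -0.359527 = -0.303773;  D = -0.302555+0.027173i
d^4_{-2,-2}: k∈[0..2] ⇒ +0.010164 -0.262157 +0.704375 = +0.452381;  D = -0.352661-0.283335i
d^4_{-1,-2}: k∈[0..2] ⇒ -0.063220 +0.679443 -0.973629 = -0.357406;  D = -0.045475-0.354501i
d^4_{0,-2}: k∈[0..2] ⇒ +0.207254 -1.187962 +0.957559 = -0.023149;  D = -0.013803+0.018584i
d^4_{1,-2}: k∈[0..2] ⇒ -0.452962 +1.460443 -0.627836 = +0.379645;  D = -0.374452+0.062580i
d^4_{2,-2}: k∈[0..2] ⇒ +0.704375 -1.211227 +0.216958 = -0.289894;  D = -0.239129-0.163878i
d^4_{3,-2}: k∈[0..1] ⇒ -0.772794 +0.553700 = -0.219094;  D = +0.044301+0.214569i
d^4_{4,-2}: single k=0 term ⇒ +0.534101;  D = -0.284968+0.451727i
Y_4^{m'}(θ=1.5863,φ=5.6887) and Σ D·Y over m':
  (-0.0758+0.0873i)·(-0.3195+0.3059i)  (-0.3026+0.0272i)·(+0.0041-0.0190i)  (-0.3527-0.2833i)·(-0.1244-0.3098i)  (-0.0455-0.3545i)·(+0.0182+0.0123i)  (-0.0138+0.0186i)·(+0.3166+0.0000i)  (-0.3745+0.0626i)·(-0.0182+0.0123i)  (-0.2391-0.1639i)·(-0.1244+0.3098i)  (+0.0443+0.2146i)·(-0.0041-0.0190i)  (-0.2850+0.4517i)·(-0.3195-0.3059i)
Y_4^-2(R⁻¹ n̂) = +0.271723-0.020168i

Re=0.2717 Im=-0.0202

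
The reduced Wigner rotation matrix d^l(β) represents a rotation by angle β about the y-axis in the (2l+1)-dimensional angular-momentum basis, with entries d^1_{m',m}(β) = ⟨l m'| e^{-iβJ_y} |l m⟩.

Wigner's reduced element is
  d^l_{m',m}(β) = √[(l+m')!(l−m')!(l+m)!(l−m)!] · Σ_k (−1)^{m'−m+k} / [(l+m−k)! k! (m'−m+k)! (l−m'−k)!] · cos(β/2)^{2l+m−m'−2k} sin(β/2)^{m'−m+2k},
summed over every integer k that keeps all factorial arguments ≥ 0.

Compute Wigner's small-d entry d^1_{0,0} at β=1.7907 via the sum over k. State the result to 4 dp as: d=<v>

d=-0.2181

d^1_{0,0}(β=1.7907) via Wigner's sum:
With c≡cos(β/2)=0.625246 and s≡sin(β/2)=0.780428, N=[1·1·1·1]^{1/2}=1.000000
k: max(0,(0)−(0))=0 … min(1+(0),1−(0))=1
  k=0: (−1)^0·1.0000/(1)·0.6252^2·0.7804^0 = +0.390932
  k=1: (−1)^1·1.0000/(1)·0.6252^0·0.7804^2 = -0.609068
d^1_{0,0}(1.7907) = +0.390932 -0.609068 = -0.218136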